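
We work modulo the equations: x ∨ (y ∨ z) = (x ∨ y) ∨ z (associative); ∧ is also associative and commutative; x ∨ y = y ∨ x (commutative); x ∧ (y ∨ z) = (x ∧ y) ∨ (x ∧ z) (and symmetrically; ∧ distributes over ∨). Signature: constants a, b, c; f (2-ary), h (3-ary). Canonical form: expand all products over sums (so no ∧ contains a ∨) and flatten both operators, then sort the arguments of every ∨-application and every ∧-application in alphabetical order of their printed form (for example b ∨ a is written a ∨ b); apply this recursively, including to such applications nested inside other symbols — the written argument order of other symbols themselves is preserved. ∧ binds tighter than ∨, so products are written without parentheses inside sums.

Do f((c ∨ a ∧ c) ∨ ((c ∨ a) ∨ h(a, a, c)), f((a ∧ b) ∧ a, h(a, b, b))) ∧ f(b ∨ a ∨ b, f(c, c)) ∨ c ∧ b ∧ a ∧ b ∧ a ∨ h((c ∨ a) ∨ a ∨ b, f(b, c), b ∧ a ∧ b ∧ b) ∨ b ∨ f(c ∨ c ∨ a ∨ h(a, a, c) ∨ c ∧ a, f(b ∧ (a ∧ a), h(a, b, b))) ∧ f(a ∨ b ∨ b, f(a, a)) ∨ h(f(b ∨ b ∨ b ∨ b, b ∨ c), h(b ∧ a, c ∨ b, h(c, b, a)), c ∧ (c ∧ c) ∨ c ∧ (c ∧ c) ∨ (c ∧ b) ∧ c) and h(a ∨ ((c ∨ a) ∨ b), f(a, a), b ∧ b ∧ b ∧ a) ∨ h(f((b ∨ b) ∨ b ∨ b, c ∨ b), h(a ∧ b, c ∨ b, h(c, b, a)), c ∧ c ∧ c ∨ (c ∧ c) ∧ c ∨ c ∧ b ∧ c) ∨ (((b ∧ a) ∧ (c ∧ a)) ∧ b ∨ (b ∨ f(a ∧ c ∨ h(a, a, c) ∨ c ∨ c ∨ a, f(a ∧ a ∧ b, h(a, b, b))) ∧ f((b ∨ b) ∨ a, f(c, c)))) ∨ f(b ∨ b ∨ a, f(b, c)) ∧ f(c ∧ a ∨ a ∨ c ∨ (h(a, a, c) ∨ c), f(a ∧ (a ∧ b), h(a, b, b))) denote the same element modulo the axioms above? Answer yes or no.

Answer: no — a ∧ a ∧ b ∧ b ∧ c ∨ b ∨ f(a ∨ a ∧ c ∨ c ∨ c ∨ h(a, a, c), f(a ∧ a ∧ b, h(a, b, b))) ∧ f(a ∨ b ∨ b, f(a, a)) ∨ f(a ∨ a ∧ c ∨ c ∨ c ∨ h(a, a, c), f(a ∧ a ∧ b, h(a, b, b))) ∧ f(a ∨ b ∨ b, f(c, c)) ∨ h(a ∨ a ∨ b ∨ c, f(b, c), a ∧ b ∧ b ∧ b) ∨ h(f(b ∨ b ∨ b ∨ b, b ∨ c), h(a ∧ b, b ∨ c, h(c, b, a)), b ∧ c ∧ c ∨ c ∧ c ∧ c ∨ c ∧ c ∧ c) vs a ∧ a ∧ b ∧ b ∧ c ∨ b ∨ f(a ∨ a ∧ c ∨ c ∨ c ∨ h(a, a, c), f(a ∧ a ∧ b, h(a, b, b))) ∧ f(a ∨ b ∨ b, f(b, c)) ∨ f(a ∨ a ∧ c ∨ c ∨ c ∨ h(a, a, c), f(a ∧ a ∧ b, h(a, b, b))) ∧ f(a ∨ b ∨ b, f(c, c)) ∨ h(a ∨ a ∨ b ∨ c, f(a, a), a ∧ b ∧ b ∧ b) ∨ h(f(b ∨ b ∨ b ∨ b, b ∨ c), h(a ∧ b, b ∨ c, h(c, b, a)), b ∧ c ∧ c ∨ c ∧ c ∧ c ∨ c ∧ c ∧ c)

Derivation:
Left:  f((c ∨ a ∧ c) ∨ ((c ∨ a) ∨ h(a, a, c)), f((a ∧ b) ∧ a, h(a, b, b))) ∧ f(b ∨ a ∨ b, f(c, c)) ∨ c ∧ b ∧ a ∧ b ∧ a ∨ h((c ∨ a) ∨ a ∨ b, f(b, c), b ∧ a ∧ b ∧ b) ∨ b ∨ f(c ∨ c ∨ a ∨ h(a, a, c) ∨ c ∧ a, f(b ∧ (a ∧ a), h(a, b, b))) ∧ f(a ∨ b ∨ b, f(a, a)) ∨ h(f(b ∨ b ∨ b ∨ b, b ∨ c), h(b ∧ a, c ∨ b, h(c, b, a)), c ∧ (c ∧ c) ∨ c ∧ (c ∧ c) ∨ (c ∧ b) ∧ c)
  Un-nest:  f(a ∨ a ∧ c ∨ c ∨ c ∨ h(a, a, c), f(a ∧ a ∧ b, h(a, b, b))) ∧ f(a ∨ b ∨ b, f(c, c)) ∨ a ∧ a ∧ b ∧ b ∧ c ∨ h(a ∨ a ∨ b ∨ c, f(b, c), a ∧ b ∧ b ∧ b) ∨ b ∨ f(a ∨ a ∧ c ∨ c ∨ c ∨ h(a, a, c), f(a ∧ a ∧ b, h(a, b, b))) ∧ f(a ∨ b ∨ b, f(a, a)) ∨ h(f(b ∨ b ∨ b ∨ b, b ∨ c), h(a ∧ b, b ∨ c, h(c, b, a)), b ∧ c ∧ c ∨ c ∧ c ∧ c ∨ c ∧ c ∧ c)
  Sort arguments:  a ∧ a ∧ b ∧ b ∧ c ∨ b ∨ f(a ∨ a ∧ c ∨ c ∨ c ∨ h(a, a, c), f(a ∧ a ∧ b, h(a, b, b))) ∧ f(a ∨ b ∨ b, f(a, a)) ∨ f(a ∨ a ∧ c ∨ c ∨ c ∨ h(a, a, c), f(a ∧ a ∧ b, h(a, b, b))) ∧ f(a ∨ b ∨ b, f(c, c)) ∨ h(a ∨ a ∨ b ∨ c, f(b, c), a ∧ b ∧ b ∧ b) ∨ h(f(b ∨ b ∨ b ∨ b, b ∨ c), h(a ∧ b, b ∨ c, h(c, b, a)), b ∧ c ∧ c ∨ c ∧ c ∧ c ∨ c ∧ c ∧ c)
Right:  h(a ∨ ((c ∨ a) ∨ b), f(a, a), b ∧ b ∧ b ∧ a) ∨ h(f((b ∨ b) ∨ b ∨ b, c ∨ b), h(a ∧ b, c ∨ b, h(c, b, a)), c ∧ c ∧ c ∨ (c ∧ c) ∧ c ∨ c ∧ b ∧ c) ∨ (((b ∧ a) ∧ (c ∧ a)) ∧ b ∨ (b ∨ f(a ∧ c ∨ h(a, a, c) ∨ c ∨ c ∨ a, f(a ∧ a ∧ b, h(a, b, b))) ∧ f((b ∨ b) ∨ a, f(c, c)))) ∨ f(b ∨ b ∨ a, f(b, c)) ∧ f(c ∧ a ∨ a ∨ c ∨ (h(a, a, c) ∨ c), f(a ∧ (a ∧ b), h(a, b, b)))
  Un-nest:  h(a ∨ a ∨ b ∨ c, f(a, a), a ∧ b ∧ b ∧ b) ∨ h(f(b ∨ b ∨ b ∨ b, b ∨ c), h(a ∧ b, b ∨ c, h(c, b, a)), b ∧ c ∧ c ∨ c ∧ c ∧ c ∨ c ∧ c ∧ c) ∨ a ∧ a ∧ b ∧ b ∧ c ∨ b ∨ f(a ∨ a ∧ c ∨ c ∨ c ∨ h(a, a, c), f(a ∧ a ∧ b, h(a, b, b))) ∧ f(a ∨ b ∨ b, f(c, c)) ∨ f(a ∨ a ∧ c ∨ c ∨ c ∨ h(a, a, c), f(a ∧ a ∧ b, h(a, b, b))) ∧ f(a ∨ b ∨ b, f(b, c))
  Order the arguments:  a ∧ a ∧ b ∧ b ∧ c ∨ b ∨ f(a ∨ a ∧ c ∨ c ∨ c ∨ h(a, a, c), f(a ∧ a ∧ b, h(a, b, b))) ∧ f(a ∨ b ∨ b, f(b, c)) ∨ f(a ∨ a ∧ c ∨ c ∨ c ∨ h(a, a, c), f(a ∧ a ∧ b, h(a, b, b))) ∧ f(a ∨ b ∨ b, f(c, c)) ∨ h(a ∨ a ∨ b ∨ c, f(a, a), a ∧ b ∧ b ∧ b) ∨ h(f(b ∨ b ∨ b ∨ b, b ∨ c), h(a ∧ b, b ∨ c, h(c, b, a)), b ∧ c ∧ c ∨ c ∧ c ∧ c ∨ c ∧ c ∧ c)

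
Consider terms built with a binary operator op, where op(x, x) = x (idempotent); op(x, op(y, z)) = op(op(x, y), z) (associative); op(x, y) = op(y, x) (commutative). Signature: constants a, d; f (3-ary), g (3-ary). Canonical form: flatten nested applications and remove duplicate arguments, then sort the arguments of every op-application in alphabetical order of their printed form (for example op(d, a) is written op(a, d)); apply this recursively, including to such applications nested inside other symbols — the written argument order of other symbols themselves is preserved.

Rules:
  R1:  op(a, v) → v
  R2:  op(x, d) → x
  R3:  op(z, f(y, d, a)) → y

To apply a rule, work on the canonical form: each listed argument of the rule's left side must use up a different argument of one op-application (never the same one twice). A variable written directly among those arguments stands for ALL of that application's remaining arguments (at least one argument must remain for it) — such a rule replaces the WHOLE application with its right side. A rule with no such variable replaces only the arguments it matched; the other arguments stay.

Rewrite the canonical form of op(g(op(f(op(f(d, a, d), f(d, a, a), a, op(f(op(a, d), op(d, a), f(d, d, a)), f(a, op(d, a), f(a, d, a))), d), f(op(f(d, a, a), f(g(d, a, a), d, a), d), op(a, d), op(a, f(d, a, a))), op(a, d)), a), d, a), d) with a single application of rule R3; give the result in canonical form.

Canonical form:  op(d, g(op(a, f(op(a, d, f(a, op(a, d), f(a, d, a)), f(d, a, a), f(d, a, d), f(op(a, d), op(a, d), f(d, d, a))), f(op(d, f(d, a, a), f(g(d, a, a), d, a)), op(a, d), op(a, f(d, a, a))), op(a, d))), d, a))
R3 matches:  uses f(g(d, a, a), d, a);  y := g(d, a, a), z := op(d, f(d, a, a))
Every leftover argument binds to the variable; the entire application is replaced.
Result:  op(d, g(op(a, f(op(a, d, f(a, op(a, d), f(a, d, a)), f(d, a, a), f(d, a, d), f(op(a, d), op(a, d), f(d, d, a))), f(g(d, a, a), op(a, d), op(a, f(d, a, a))), op(a, d))), d, a))

Answer: op(d, g(op(a, f(op(a, d, f(a, op(a, d), f(a, d, a)), f(d, a, a), f(d, a, d), f(op(a, d), op(a, d), f(d, d, a))), f(g(d, a, a), op(a, d), op(a, f(d, a, a))), op(a, d))), d, a))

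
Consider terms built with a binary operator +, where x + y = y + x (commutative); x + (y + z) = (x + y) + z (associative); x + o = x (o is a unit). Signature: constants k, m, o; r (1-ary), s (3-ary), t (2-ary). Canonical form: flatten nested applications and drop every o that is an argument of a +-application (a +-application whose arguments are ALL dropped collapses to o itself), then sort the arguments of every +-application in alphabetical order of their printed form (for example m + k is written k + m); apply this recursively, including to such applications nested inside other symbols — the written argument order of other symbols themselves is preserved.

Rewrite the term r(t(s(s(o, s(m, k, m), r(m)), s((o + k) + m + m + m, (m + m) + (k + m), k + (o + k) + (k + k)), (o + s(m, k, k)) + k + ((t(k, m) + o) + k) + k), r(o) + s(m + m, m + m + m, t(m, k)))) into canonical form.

Focus inside:  (o + s(m, k, k)) + k + ((t(k, m) + o) + k) + k
Flatten:  o + s(m, k, k) + k + t(k, m) + o + k + k
Drop the unit:  drop o (×2)
Sort:  k + k + k + s(m, k, k) + t(k, m)
Rebuild:  r(t(s(s(o, s(m, k, m), r(m)), s(k + m + m + m, k + m + m + m, k + k + k + k), k + k + k + s(m, k, k) + t(k, m)), r(o) + s(m + m, m + m + m, t(m, k))))

Answer: r(t(s(s(o, s(m, k, m), r(m)), s(k + m + m + m, k + m + m + m, k + k + k + k), k + k + k + s(m, k, k) + t(k, m)), r(o) + s(m + m, m + m + m, t(m, k))))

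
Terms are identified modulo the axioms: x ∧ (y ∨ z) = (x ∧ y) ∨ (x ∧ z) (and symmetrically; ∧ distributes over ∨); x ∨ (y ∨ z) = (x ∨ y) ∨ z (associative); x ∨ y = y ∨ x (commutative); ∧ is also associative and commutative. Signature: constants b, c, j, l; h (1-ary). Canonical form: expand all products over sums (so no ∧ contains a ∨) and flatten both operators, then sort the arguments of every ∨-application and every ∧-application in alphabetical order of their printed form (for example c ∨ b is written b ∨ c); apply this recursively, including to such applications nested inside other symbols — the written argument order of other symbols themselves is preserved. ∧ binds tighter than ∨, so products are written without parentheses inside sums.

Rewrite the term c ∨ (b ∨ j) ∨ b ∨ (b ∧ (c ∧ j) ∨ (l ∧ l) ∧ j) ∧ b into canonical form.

Distribute:  c ∨ b ∨ j ∨ b ∨ b ∧ b ∧ c ∧ j ∨ b ∧ j ∧ l ∧ l
Sort arguments:  b ∨ b ∨ b ∧ b ∧ c ∧ j ∨ b ∧ j ∧ l ∧ l ∨ c ∨ j

Answer: b ∨ b ∨ b ∧ b ∧ c ∧ j ∨ b ∧ j ∧ l ∧ l ∨ c ∨ j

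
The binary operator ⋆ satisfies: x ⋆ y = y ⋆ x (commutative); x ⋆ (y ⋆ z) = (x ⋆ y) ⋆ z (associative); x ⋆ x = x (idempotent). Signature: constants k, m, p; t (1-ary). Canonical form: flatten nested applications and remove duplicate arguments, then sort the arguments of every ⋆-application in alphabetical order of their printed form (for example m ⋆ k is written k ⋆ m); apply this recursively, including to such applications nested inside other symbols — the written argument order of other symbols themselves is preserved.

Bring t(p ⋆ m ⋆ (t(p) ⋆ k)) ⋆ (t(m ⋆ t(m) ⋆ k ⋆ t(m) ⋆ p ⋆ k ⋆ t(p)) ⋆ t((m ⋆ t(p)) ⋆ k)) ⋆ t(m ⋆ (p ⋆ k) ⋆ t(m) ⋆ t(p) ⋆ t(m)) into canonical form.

Flatten:  t(p ⋆ m ⋆ (t(p) ⋆ k)) ⋆ t(m ⋆ t(m) ⋆ k ⋆ t(m) ⋆ p ⋆ k ⋆ t(p)) ⋆ t((m ⋆ t(p)) ⋆ k) ⋆ t(m ⋆ (p ⋆ k) ⋆ t(m) ⋆ t(p) ⋆ t(m))
Canonicalize subterm:  t(p ⋆ m ⋆ (t(p) ⋆ k))  →  t(k ⋆ m ⋆ p ⋆ t(p))
Canonicalize subterm:  t(m ⋆ t(m) ⋆ k ⋆ t(m) ⋆ p ⋆ k ⋆ t(p))  →  t(k ⋆ m ⋆ p ⋆ t(m) ⋆ t(p))
Inside:  t((m ⋆ t(p)) ⋆ k)  →  t(k ⋆ m ⋆ t(p))
Drop duplicates:  drop duplicate t(k ⋆ m ⋆ p ⋆ t(m) ⋆ t(p))
Sort arguments:  t(k ⋆ m ⋆ p ⋆ t(m) ⋆ t(p)) ⋆ t(k ⋆ m ⋆ p ⋆ t(p)) ⋆ t(k ⋆ m ⋆ t(p))

Answer: t(k ⋆ m ⋆ p ⋆ t(m) ⋆ t(p)) ⋆ t(k ⋆ m ⋆ p ⋆ t(p)) ⋆ t(k ⋆ m ⋆ t(p))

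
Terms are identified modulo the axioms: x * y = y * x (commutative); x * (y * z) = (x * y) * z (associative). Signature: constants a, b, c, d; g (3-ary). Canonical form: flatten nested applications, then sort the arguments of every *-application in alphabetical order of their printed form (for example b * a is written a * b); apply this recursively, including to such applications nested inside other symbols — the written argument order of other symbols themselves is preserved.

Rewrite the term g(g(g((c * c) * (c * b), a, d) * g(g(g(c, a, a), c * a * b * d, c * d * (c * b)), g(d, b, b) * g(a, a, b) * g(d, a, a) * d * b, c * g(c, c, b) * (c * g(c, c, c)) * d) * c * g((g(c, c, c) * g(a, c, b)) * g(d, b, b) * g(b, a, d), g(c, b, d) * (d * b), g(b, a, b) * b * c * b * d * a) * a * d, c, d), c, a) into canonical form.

Work inside:  g((c * c) * (c * b), a, d) * g(g(g(c, a, a), c * a * b * d, c * d * (c * b)), g(d, b, b) * g(a, a, b) * g(d, a, a) * d * b, c * g(c, c, b) * (c * g(c, c, c)) * d) * c * g((g(c, c, c) * g(a, c, b)) * g(d, b, b) * g(b, a, d), g(c, b, d) * (d * b), g(b, a, b) * b * c * b * d * a) * a * d
Inside:  g((c * c) * (c * b), a, d)  →  g(b * c * c * c, a, d)
Inside:  g(g(g(c, a, a), c * a * b * d, c * d * (c * b)), g(d, b, b) * g(a, a, b) * g(d, a, a) * d * b, c * g(c, c, b) * (c * g(c, c, c)) * d)  →  g(g(g(c, a, a), a * b * c * d, b * c * c * d), b * d * g(a, a, b) * g(d, a, a) * g(d, b, b), c * c * d * g(c, c, b) * g(c, c, c))
Canonicalize subterm:  g((g(c, c, c) * g(a, c, b)) * g(d, b, b) * g(b, a, d), g(c, b, d) * (d * b), g(b, a, b) * b * c * b * d * a)  →  g(g(a, c, b) * g(b, a, d) * g(c, c, c) * g(d, b, b), b * d * g(c, b, d), a * b * b * c * d * g(b, a, b))
Sort arguments:  a * c * d * g(b * c * c * c, a, d) * g(g(a, c, b) * g(b, a, d) * g(c, c, c) * g(d, b, b), b * d * g(c, b, d), a * b * b * c * d * g(b, a, b)) * g(g(g(c, a, a), a * b * c * d, b * c * c * d), b * d * g(a, a, b) * g(d, a, a) * g(d, b, b), c * c * d * g(c, c, b) * g(c, c, c))
Rebuild:  g(g(a * c * d * g(b * c * c * c, a, d) * g(g(a, c, b) * g(b, a, d) * g(c, c, c) * g(d, b, b), b * d * g(c, b, d), a * b * b * c * d * g(b, a, b)) * g(g(g(c, a, a), a * b * c * d, b * c * c * d), b * d * g(a, a, b) * g(d, a, a) * g(d, b, b), c * c * d * g(c, c, b) * g(c, c, c)), c, d), c, a)

Answer: g(g(a * c * d * g(b * c * c * c, a, d) * g(g(a, c, b) * g(b, a, d) * g(c, c, c) * g(d, b, b), b * d * g(c, b, d), a * b * b * c * d * g(b, a, b)) * g(g(g(c, a, a), a * b * c * d, b * c * c * d), b * d * g(a, a, b) * g(d, a, a) * g(d, b, b), c * c * d * g(c, c, b) * g(c, c, c)), c, d), c, a)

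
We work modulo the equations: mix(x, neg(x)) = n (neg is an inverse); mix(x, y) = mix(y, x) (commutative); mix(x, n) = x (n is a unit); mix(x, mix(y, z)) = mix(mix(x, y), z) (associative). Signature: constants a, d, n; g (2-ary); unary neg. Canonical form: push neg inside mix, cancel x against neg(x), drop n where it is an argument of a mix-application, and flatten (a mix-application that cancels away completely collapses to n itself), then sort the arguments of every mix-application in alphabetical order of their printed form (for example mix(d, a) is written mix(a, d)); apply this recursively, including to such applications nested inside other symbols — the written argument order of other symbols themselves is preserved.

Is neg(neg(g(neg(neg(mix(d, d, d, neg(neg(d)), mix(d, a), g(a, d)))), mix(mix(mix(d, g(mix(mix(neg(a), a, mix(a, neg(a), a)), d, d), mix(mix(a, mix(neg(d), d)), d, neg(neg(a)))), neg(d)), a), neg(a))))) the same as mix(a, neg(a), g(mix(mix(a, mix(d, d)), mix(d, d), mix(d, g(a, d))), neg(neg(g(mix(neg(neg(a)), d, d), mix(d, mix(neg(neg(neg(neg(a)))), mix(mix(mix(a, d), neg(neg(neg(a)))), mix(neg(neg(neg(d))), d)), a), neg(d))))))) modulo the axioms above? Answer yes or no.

Left:  neg(neg(g(neg(neg(mix(d, d, d, neg(neg(d)), mix(d, a), g(a, d)))), mix(mix(mix(d, g(mix(mix(neg(a), a, mix(a, neg(a), a)), d, d), mix(mix(a, mix(neg(d), d)), d, neg(neg(a)))), neg(d)), a), neg(a)))))
  Push neg inside:  distribute neg over mix and collapse double neg
  Collect:  g(mix(a, d, d, d, d, d, g(a, d)), g(mix(a, d, d), mix(a, a, d)))
Right:  mix(a, neg(a), g(mix(mix(a, mix(d, d)), mix(d, d), mix(d, g(a, d))), neg(neg(g(mix(neg(neg(a)), d, d), mix(d, mix(neg(neg(neg(neg(a)))), mix(mix(mix(a, d), neg(neg(neg(a)))), mix(neg(neg(neg(d))), d)), a), neg(d)))))))
  Push neg inside:  distribute neg over mix and collapse double neg
  Cancel:  a cancels
  Collect terms:  g(mix(a, d, d, d, d, d, g(a, d)), g(mix(a, d, d), mix(a, a, d)))

Answer: yes — both canonical forms are g(mix(a, d, d, d, d, d, g(a, d)), g(mix(a, d, d), mix(a, a, d)))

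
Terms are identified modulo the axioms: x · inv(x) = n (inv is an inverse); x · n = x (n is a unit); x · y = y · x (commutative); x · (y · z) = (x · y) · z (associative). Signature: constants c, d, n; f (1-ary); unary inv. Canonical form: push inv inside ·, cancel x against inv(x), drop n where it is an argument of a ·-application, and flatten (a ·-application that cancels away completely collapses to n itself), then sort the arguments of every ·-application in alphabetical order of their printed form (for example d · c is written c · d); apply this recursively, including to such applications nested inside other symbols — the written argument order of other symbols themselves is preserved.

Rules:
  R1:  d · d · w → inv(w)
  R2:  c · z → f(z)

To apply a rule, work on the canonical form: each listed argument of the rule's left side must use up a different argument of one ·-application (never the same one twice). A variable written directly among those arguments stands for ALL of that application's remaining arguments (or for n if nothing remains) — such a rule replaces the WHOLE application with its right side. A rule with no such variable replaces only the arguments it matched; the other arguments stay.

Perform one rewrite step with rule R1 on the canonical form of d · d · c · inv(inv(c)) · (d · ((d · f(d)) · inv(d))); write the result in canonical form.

Answer: inv(c) · inv(c) · inv(d) · inv(f(d))

Derivation:
Canonical form:  c · c · d · d · d · f(d)
Match R1:  consume d, d;  w := c · c · d · f(d)
The variable takes the whole remainder — replace the entire application.
New term:  inv(c) · inv(c) · inv(d) · inv(f(d))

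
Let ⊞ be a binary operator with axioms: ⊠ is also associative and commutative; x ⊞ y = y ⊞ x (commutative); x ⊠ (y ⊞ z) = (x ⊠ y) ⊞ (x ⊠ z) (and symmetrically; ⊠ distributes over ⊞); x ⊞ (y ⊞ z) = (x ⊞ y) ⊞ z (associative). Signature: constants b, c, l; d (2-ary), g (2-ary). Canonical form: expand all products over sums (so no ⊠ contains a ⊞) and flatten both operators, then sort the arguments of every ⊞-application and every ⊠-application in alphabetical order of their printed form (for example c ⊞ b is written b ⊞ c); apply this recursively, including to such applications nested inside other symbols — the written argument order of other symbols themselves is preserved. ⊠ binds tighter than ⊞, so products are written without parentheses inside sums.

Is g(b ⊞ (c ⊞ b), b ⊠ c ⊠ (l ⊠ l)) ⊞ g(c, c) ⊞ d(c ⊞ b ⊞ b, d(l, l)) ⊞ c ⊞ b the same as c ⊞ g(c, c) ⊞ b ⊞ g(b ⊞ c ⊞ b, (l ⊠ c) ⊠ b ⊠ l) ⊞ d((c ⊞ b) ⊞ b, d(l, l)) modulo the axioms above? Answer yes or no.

Left:  g(b ⊞ (c ⊞ b), b ⊠ c ⊠ (l ⊠ l)) ⊞ g(c, c) ⊞ d(c ⊞ b ⊞ b, d(l, l)) ⊞ c ⊞ b
  Un-nest:  g(b ⊞ b ⊞ c, b ⊠ c ⊠ l ⊠ l) ⊞ g(c, c) ⊞ d(b ⊞ b ⊞ c, d(l, l)) ⊞ c ⊞ b
  Sort:  b ⊞ c ⊞ d(b ⊞ b ⊞ c, d(l, l)) ⊞ g(b ⊞ b ⊞ c, b ⊠ c ⊠ l ⊠ l) ⊞ g(c, c)
Right:  c ⊞ g(c, c) ⊞ b ⊞ g(b ⊞ c ⊞ b, (l ⊠ c) ⊠ b ⊠ l) ⊞ d((c ⊞ b) ⊞ b, d(l, l))
  Un-nest:  c ⊞ g(c, c) ⊞ b ⊞ g(b ⊞ b ⊞ c, b ⊠ c ⊠ l ⊠ l) ⊞ d(b ⊞ b ⊞ c, d(l, l))
  Sort:  b ⊞ c ⊞ d(b ⊞ b ⊞ c, d(l, l)) ⊞ g(b ⊞ b ⊞ c, b ⊠ c ⊠ l ⊠ l) ⊞ g(c, c)

Answer: yes — both canonical forms are b ⊞ c ⊞ d(b ⊞ b ⊞ c, d(l, l)) ⊞ g(b ⊞ b ⊞ c, b ⊠ c ⊠ l ⊠ l) ⊞ g(c, c)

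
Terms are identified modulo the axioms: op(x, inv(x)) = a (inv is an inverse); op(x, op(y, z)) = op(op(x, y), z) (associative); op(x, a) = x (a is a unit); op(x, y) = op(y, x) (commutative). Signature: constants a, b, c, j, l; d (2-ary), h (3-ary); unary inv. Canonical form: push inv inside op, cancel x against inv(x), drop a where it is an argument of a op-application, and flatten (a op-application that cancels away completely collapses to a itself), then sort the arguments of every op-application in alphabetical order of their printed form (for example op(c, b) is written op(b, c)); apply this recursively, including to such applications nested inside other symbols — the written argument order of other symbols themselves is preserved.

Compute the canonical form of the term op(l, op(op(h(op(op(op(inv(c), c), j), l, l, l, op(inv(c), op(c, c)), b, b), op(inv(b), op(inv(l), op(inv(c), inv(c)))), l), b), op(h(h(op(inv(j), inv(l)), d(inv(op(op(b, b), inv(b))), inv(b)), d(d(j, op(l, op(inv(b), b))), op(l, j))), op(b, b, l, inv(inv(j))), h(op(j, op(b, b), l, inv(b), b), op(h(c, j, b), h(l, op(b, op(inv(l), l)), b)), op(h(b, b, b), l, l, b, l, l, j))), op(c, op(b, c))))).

Answer: op(b, b, c, c, h(h(op(inv(j), inv(l)), d(inv(b), inv(b)), d(d(j, l), op(j, l))), op(b, b, j, l), h(op(b, b, j, l), op(h(c, j, b), h(l, b, b)), op(b, h(b, b, b), j, l, l, l, l))), h(op(b, b, c, j, l, l, l), op(inv(b), inv(c), inv(c), inv(l)), l), l)

Derivation:
Push inv inside:  distribute inv over op and collapse double inv
Collect terms:  op(l, h(op(b, b, c, j, l, l, l), op(inv(b), inv(c), inv(c), inv(l)), l), b, b, h(h(op(inv(j), inv(l)), d(inv(b), inv(b)), d(d(j, l), op(j, l))), op(b, b, j, l), h(op(b, b, j, l), op(h(c, j, b), h(l, b, b)), op(b, h(b, b, b), j, l, l, l, l))), c, c)
Sort:  op(b, b, c, c, h(h(op(inv(j), inv(l)), d(inv(b), inv(b)), d(d(j, l), op(j, l))), op(b, b, j, l), h(op(b, b, j, l), op(h(c, j, b), h(l, b, b)), op(b, h(b, b, b), j, l, l, l, l))), h(op(b, b, c, j, l, l, l), op(inv(b), inv(c), inv(c), inv(l)), l), l)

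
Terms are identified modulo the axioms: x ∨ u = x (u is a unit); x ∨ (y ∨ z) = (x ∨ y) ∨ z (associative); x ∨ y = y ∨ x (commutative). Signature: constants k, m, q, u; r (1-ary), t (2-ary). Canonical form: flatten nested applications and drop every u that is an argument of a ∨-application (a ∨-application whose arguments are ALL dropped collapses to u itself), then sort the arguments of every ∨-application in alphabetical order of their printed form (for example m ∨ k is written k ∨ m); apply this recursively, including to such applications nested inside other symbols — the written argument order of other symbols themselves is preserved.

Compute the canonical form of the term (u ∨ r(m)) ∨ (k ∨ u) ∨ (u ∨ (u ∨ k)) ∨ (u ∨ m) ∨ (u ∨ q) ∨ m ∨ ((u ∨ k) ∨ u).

Answer: k ∨ k ∨ k ∨ m ∨ m ∨ q ∨ r(m)

Derivation:
Merge nested applications:  u ∨ r(m) ∨ k ∨ u ∨ u ∨ u ∨ k ∨ u ∨ m ∨ u ∨ q ∨ m ∨ u ∨ k ∨ u
Unit:  drop u (×8)
Sort:  k ∨ k ∨ k ∨ m ∨ m ∨ q ∨ r(m)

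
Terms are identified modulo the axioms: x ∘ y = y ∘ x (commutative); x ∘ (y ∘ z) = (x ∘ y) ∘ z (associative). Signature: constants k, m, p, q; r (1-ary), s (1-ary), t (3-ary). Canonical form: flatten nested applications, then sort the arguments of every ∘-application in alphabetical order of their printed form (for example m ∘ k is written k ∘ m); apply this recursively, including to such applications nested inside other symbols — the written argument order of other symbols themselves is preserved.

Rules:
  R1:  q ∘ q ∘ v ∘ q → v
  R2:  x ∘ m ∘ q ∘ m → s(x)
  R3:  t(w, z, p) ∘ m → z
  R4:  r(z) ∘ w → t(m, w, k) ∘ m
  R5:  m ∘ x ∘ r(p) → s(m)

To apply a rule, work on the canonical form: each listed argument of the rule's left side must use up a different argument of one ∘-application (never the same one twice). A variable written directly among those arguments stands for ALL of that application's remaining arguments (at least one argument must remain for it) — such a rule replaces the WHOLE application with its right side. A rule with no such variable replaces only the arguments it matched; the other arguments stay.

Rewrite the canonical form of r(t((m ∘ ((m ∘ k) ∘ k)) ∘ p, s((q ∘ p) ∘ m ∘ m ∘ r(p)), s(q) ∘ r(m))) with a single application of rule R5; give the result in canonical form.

Answer: r(t(k ∘ k ∘ m ∘ m ∘ p, s(s(m)), r(m) ∘ s(q)))

Derivation:
Canonical form:  r(t(k ∘ k ∘ m ∘ m ∘ p, s(m ∘ m ∘ p ∘ q ∘ r(p)), r(m) ∘ s(q)))
R5 matches:  uses m, r(p);  x := m ∘ p ∘ q
The extension variable absorbs all remaining arguments, so the whole application is rewritten.
New term:  r(t(k ∘ k ∘ m ∘ m ∘ p, s(s(m)), r(m) ∘ s(q)))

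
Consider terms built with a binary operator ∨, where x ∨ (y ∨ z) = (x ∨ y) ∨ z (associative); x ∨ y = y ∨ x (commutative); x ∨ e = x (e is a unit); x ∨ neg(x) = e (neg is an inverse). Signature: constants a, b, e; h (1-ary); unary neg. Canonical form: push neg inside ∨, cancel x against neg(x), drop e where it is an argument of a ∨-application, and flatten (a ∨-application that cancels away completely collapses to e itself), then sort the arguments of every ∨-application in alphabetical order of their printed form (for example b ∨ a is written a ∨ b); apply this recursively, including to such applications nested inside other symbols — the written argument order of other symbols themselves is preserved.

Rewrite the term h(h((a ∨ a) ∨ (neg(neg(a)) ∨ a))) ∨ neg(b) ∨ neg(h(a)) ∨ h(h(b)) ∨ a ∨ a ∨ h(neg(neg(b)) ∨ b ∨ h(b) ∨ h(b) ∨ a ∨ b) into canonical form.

Answer: a ∨ a ∨ h(a ∨ b ∨ b ∨ b ∨ h(b) ∨ h(b)) ∨ h(h(a ∨ a ∨ a ∨ a)) ∨ h(h(b)) ∨ neg(b) ∨ neg(h(a))

Derivation:
Push neg inside:  distribute neg over ∨ and collapse double neg
Combine occurrences:  h(h(a ∨ a ∨ a ∨ a)) ∨ neg(b) ∨ neg(h(a)) ∨ h(h(b)) ∨ a ∨ a ∨ h(a ∨ b ∨ b ∨ b ∨ h(b) ∨ h(b))
Order the arguments:  a ∨ a ∨ h(a ∨ b ∨ b ∨ b ∨ h(b) ∨ h(b)) ∨ h(h(a ∨ a ∨ a ∨ a)) ∨ h(h(b)) ∨ neg(b) ∨ neg(h(a))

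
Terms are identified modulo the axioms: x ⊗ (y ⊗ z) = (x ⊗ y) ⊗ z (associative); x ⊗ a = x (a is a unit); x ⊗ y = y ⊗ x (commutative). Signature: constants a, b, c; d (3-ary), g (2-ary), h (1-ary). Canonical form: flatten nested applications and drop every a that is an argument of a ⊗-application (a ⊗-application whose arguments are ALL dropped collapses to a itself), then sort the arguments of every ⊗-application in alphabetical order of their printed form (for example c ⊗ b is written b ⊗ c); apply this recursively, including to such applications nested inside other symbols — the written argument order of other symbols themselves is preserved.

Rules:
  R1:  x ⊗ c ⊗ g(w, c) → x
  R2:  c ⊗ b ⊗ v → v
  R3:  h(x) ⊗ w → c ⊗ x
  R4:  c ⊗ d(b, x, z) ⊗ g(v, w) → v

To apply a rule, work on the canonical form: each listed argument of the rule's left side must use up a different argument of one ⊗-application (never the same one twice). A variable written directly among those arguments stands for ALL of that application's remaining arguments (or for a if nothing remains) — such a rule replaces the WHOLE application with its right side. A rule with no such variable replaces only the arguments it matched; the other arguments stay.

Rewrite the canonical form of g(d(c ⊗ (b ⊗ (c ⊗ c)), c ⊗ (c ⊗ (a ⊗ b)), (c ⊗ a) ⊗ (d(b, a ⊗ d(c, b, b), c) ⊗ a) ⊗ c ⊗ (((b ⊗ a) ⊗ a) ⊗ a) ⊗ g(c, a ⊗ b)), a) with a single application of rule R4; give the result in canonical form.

Canonical form:  g(d(b ⊗ c ⊗ c ⊗ c, b ⊗ c ⊗ c, b ⊗ c ⊗ c ⊗ d(b, d(c, b, b), c) ⊗ g(c, b)), a)
Match R4:  consume c, d(b, d(c, b, b), c), g(c, b);  v := c, w := b, x := d(c, b, b), z := c
New term:  g(d(b ⊗ c ⊗ c ⊗ c, b ⊗ c ⊗ c, b ⊗ c ⊗ c), a)

Answer: g(d(b ⊗ c ⊗ c ⊗ c, b ⊗ c ⊗ c, b ⊗ c ⊗ c), a)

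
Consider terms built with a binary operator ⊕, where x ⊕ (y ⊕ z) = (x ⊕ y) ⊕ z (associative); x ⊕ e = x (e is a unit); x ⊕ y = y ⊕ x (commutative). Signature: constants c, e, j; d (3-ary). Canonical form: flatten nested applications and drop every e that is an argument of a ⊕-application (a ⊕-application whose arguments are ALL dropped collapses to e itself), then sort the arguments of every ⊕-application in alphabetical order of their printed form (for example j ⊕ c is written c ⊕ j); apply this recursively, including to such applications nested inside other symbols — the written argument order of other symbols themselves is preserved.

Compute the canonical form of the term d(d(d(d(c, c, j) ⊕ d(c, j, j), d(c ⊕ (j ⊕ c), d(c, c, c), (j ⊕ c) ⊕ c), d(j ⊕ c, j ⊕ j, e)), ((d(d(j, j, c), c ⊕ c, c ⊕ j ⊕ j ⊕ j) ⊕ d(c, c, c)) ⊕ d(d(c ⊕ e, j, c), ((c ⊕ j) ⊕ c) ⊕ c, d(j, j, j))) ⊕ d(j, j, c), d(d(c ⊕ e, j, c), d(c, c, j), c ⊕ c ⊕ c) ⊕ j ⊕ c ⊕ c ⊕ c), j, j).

Answer: d(d(d(d(c, c, j) ⊕ d(c, j, j), d(c ⊕ c ⊕ j, d(c, c, c), c ⊕ c ⊕ j), d(c ⊕ j, j ⊕ j, e)), d(c, c, c) ⊕ d(d(c, j, c), c ⊕ c ⊕ c ⊕ j, d(j, j, j)) ⊕ d(d(j, j, c), c ⊕ c, c ⊕ j ⊕ j ⊕ j) ⊕ d(j, j, c), c ⊕ c ⊕ c ⊕ d(d(c, j, c), d(c, c, j), c ⊕ c ⊕ c) ⊕ j), j, j)

Derivation:
Descend into:  ((d(d(j, j, c), c ⊕ c, c ⊕ j ⊕ j ⊕ j) ⊕ d(c, c, c)) ⊕ d(d(c ⊕ e, j, c), ((c ⊕ j) ⊕ c) ⊕ c, d(j, j, j))) ⊕ d(j, j, c)
Un-nest:  d(d(j, j, c), c ⊕ c, c ⊕ j ⊕ j ⊕ j) ⊕ d(c, c, c) ⊕ d(d(c ⊕ e, j, c), ((c ⊕ j) ⊕ c) ⊕ c, d(j, j, j)) ⊕ d(j, j, c)
Canonicalize subterm:  d(d(c ⊕ e, j, c), ((c ⊕ j) ⊕ c) ⊕ c, d(j, j, j))  →  d(d(c, j, c), c ⊕ c ⊕ c ⊕ j, d(j, j, j))
Order the arguments:  d(c, c, c) ⊕ d(d(c, j, c), c ⊕ c ⊕ c ⊕ j, d(j, j, j)) ⊕ d(d(j, j, c), c ⊕ c, c ⊕ j ⊕ j ⊕ j) ⊕ d(j, j, c)
Reassemble:  d(d(d(d(c, c, j) ⊕ d(c, j, j), d(c ⊕ c ⊕ j, d(c, c, c), c ⊕ c ⊕ j), d(c ⊕ j, j ⊕ j, e)), d(c, c, c) ⊕ d(d(c, j, c), c ⊕ c ⊕ c ⊕ j, d(j, j, j)) ⊕ d(d(j, j, c), c ⊕ c, c ⊕ j ⊕ j ⊕ j) ⊕ d(j, j, c), c ⊕ c ⊕ c ⊕ d(d(c, j, c), d(c, c, j), c ⊕ c ⊕ c) ⊕ j), j, j)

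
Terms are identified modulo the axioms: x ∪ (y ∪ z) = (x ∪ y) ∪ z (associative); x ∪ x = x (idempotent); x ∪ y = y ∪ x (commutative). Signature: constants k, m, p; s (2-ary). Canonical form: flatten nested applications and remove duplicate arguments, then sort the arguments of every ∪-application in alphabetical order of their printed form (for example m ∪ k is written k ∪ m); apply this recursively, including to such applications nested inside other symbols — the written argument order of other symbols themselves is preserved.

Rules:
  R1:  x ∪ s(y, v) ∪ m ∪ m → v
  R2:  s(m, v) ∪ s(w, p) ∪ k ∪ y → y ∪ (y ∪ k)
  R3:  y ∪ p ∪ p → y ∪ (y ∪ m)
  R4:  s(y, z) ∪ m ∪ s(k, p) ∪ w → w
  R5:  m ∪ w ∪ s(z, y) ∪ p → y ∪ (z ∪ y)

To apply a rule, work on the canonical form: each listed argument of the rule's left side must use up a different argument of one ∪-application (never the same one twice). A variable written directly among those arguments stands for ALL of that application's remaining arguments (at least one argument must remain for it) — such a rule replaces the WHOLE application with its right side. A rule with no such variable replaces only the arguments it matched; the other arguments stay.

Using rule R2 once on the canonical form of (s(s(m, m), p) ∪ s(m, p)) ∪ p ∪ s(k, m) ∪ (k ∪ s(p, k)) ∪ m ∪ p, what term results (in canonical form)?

Canonical form:  k ∪ m ∪ p ∪ s(k, m) ∪ s(m, p) ∪ s(p, k) ∪ s(s(m, m), p)
Apply R2:  consuming k, s(m, p), s(s(m, m), p);  v := p, w := s(m, m), y := m ∪ p ∪ s(k, m) ∪ s(p, k)
The variable takes the whole remainder — replace the entire application.
Result:  k ∪ m ∪ p ∪ s(k, m) ∪ s(p, k)

Answer: k ∪ m ∪ p ∪ s(k, m) ∪ s(p, k)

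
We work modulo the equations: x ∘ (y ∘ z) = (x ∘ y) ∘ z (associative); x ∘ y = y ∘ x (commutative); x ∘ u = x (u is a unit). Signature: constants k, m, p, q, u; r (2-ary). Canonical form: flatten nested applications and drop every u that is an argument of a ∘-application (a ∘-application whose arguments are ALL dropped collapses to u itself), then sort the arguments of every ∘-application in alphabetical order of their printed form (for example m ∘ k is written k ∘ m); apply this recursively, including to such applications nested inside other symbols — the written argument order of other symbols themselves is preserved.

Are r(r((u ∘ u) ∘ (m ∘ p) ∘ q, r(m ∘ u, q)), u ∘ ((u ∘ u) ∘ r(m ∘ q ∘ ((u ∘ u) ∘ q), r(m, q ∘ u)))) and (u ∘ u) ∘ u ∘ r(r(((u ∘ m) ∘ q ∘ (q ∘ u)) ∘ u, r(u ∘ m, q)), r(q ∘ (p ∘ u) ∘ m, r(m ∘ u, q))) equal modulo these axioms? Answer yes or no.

Answer: no — r(r(m ∘ p ∘ q, r(m, q)), r(m ∘ q ∘ q, r(m, q))) vs r(r(m ∘ q ∘ q, r(m, q)), r(m ∘ p ∘ q, r(m, q)))

Derivation:
Left:  r(r((u ∘ u) ∘ (m ∘ p) ∘ q, r(m ∘ u, q)), u ∘ ((u ∘ u) ∘ r(m ∘ q ∘ ((u ∘ u) ∘ q), r(m, q ∘ u))))
  Focus inside:  u ∘ ((u ∘ u) ∘ r(m ∘ q ∘ ((u ∘ u) ∘ q), r(m, q ∘ u)))
  Un-nest:  u ∘ u ∘ u ∘ r(m ∘ q ∘ ((u ∘ u) ∘ q), r(m, q ∘ u))
  Inside:  r(m ∘ q ∘ ((u ∘ u) ∘ q), r(m, q ∘ u))  →  r(m ∘ q ∘ q, r(m, q))
  Unit:  drop u (×3)
  Sort:  r(m ∘ q ∘ q, r(m, q))
  Put back:  r(r(m ∘ p ∘ q, r(m, q)), r(m ∘ q ∘ q, r(m, q)))
Right:  (u ∘ u) ∘ u ∘ r(r(((u ∘ m) ∘ q ∘ (q ∘ u)) ∘ u, r(u ∘ m, q)), r(q ∘ (p ∘ u) ∘ m, r(m ∘ u, q)))
  Flatten:  u ∘ u ∘ u ∘ r(r(((u ∘ m) ∘ q ∘ (q ∘ u)) ∘ u, r(u ∘ m, q)), r(q ∘ (p ∘ u) ∘ m, r(m ∘ u, q)))
  Inside:  r(r(((u ∘ m) ∘ q ∘ (q ∘ u)) ∘ u, r(u ∘ m, q)), r(q ∘ (p ∘ u) ∘ m, r(m ∘ u, q)))  →  r(r(m ∘ q ∘ q, r(m, q)), r(m ∘ p ∘ q, r(m, q)))
  Drop the unit:  drop u (×3)
  Sort:  r(r(m ∘ q ∘ q, r(m, q)), r(m ∘ p ∘ q, r(m, q)))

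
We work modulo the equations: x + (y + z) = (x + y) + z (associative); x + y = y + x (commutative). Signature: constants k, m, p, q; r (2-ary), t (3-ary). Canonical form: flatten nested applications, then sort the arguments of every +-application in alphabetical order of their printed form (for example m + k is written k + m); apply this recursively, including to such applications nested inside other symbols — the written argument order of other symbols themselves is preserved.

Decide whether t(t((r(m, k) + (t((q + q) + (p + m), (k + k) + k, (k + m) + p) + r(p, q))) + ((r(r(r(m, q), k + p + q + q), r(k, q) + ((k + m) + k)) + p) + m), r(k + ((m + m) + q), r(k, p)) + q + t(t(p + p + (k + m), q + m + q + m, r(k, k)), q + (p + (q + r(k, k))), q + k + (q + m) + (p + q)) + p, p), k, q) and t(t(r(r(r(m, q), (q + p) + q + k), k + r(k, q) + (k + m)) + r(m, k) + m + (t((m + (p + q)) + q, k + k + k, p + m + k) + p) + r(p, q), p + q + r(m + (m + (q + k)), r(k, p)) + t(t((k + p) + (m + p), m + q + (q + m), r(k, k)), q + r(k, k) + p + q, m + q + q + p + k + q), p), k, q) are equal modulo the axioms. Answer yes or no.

Left:  t(t((r(m, k) + (t((q + q) + (p + m), (k + k) + k, (k + m) + p) + r(p, q))) + ((r(r(r(m, q), k + p + q + q), r(k, q) + ((k + m) + k)) + p) + m), r(k + ((m + m) + q), r(k, p)) + q + t(t(p + p + (k + m), q + m + q + m, r(k, k)), q + (p + (q + r(k, k))), q + k + (q + m) + (p + q)) + p, p), k, q)
  Focus inside:  (r(m, k) + (t((q + q) + (p + m), (k + k) + k, (k + m) + p) + r(p, q))) + ((r(r(r(m, q), k + p + q + q), r(k, q) + ((k + m) + k)) + p) + m)
  Merge nested applications:  r(m, k) + t((q + q) + (p + m), (k + k) + k, (k + m) + p) + r(p, q) + r(r(r(m, q), k + p + q + q), r(k, q) + ((k + m) + k)) + p + m
  Simplify inside:  t((q + q) + (p + m), (k + k) + k, (k + m) + p)  →  t(m + p + q + q, k + k + k, k + m + p)
  Inside:  r(r(r(m, q), k + p + q + q), r(k, q) + ((k + m) + k))  →  r(r(r(m, q), k + p + q + q), k + k + m + r(k, q))
  Order the arguments:  m + p + r(m, k) + r(p, q) + r(r(r(m, q), k + p + q + q), k + k + m + r(k, q)) + t(m + p + q + q, k + k + k, k + m + p)
  Reassemble:  t(t(m + p + r(m, k) + r(p, q) + r(r(r(m, q), k + p + q + q), k + k + m + r(k, q)) + t(m + p + q + q, k + k + k, k + m + p), p + q + r(k + m + m + q, r(k, p)) + t(t(k + m + p + p, m + m + q + q, r(k, k)), p + q + q + r(k, k), k + m + p + q + q + q), p), k, q)
Right:  t(t(r(r(r(m, q), (q + p) + q + k), k + r(k, q) + (k + m)) + r(m, k) + m + (t((m + (p + q)) + q, k + k + k, p + m + k) + p) + r(p, q), p + q + r(m + (m + (q + k)), r(k, p)) + t(t((k + p) + (m + p), m + q + (q + m), r(k, k)), q + r(k, k) + p + q, m + q + q + p + k + q), p), k, q)
  Descend into:  p + q + r(m + (m + (q + k)), r(k, p)) + t(t((k + p) + (m + p), m + q + (q + m), r(k, k)), q + r(k, k) + p + q, m + q + q + p + k + q)
  Canonicalize subterm:  r(m + (m + (q + k)), r(k, p))  →  r(k + m + m + q, r(k, p))
  Simplify inside:  t(t((k + p) + (m + p), m + q + (q + m), r(k, k)), q + r(k, k) + p + q, m + q + q + p + k + q)  →  t(t(k + m + p + p, m + m + q + q, r(k, k)), p + q + q + r(k, k), k + m + p + q + q + q)
  Sort:  p + q + r(k + m + m + q, r(k, p)) + t(t(k + m + p + p, m + m + q + q, r(k, k)), p + q + q + r(k, k), k + m + p + q + q + q)
  Reassemble:  t(t(m + p + r(m, k) + r(p, q) + r(r(r(m, q), k + p + q + q), k + k + m + r(k, q)) + t(m + p + q + q, k + k + k, k + m + p), p + q + r(k + m + m + q, r(k, p)) + t(t(k + m + p + p, m + m + q + q, r(k, k)), p + q + q + r(k, k), k + m + p + q + q + q), p), k, q)

Answer: yes — both canonical forms are t(t(m + p + r(m, k) + r(p, q) + r(r(r(m, q), k + p + q + q), k + k + m + r(k, q)) + t(m + p + q + q, k + k + k, k + m + p), p + q + r(k + m + m + q, r(k, p)) + t(t(k + m + p + p, m + m + q + q, r(k, k)), p + q + q + r(k, k), k + m + p + q + q + q), p), k, q)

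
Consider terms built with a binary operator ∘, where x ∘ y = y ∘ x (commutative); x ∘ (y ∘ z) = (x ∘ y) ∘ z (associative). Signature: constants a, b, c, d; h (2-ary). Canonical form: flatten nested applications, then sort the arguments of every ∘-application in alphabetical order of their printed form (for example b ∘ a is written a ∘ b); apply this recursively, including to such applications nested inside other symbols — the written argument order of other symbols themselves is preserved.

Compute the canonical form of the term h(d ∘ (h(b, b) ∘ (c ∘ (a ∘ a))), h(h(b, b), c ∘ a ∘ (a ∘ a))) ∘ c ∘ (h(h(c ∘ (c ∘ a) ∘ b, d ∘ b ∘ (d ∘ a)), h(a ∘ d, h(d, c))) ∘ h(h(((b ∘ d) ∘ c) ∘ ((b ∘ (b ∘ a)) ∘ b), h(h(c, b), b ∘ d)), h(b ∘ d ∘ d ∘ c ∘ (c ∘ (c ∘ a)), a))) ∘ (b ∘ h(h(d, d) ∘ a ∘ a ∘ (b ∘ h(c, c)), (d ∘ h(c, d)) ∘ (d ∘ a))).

Un-nest:  h(d ∘ (h(b, b) ∘ (c ∘ (a ∘ a))), h(h(b, b), c ∘ a ∘ (a ∘ a))) ∘ c ∘ h(h(c ∘ (c ∘ a) ∘ b, d ∘ b ∘ (d ∘ a)), h(a ∘ d, h(d, c))) ∘ h(h(((b ∘ d) ∘ c) ∘ ((b ∘ (b ∘ a)) ∘ b), h(h(c, b), b ∘ d)), h(b ∘ d ∘ d ∘ c ∘ (c ∘ (c ∘ a)), a)) ∘ b ∘ h(h(d, d) ∘ a ∘ a ∘ (b ∘ h(c, c)), (d ∘ h(c, d)) ∘ (d ∘ a))
Canonicalize subterm:  h(d ∘ (h(b, b) ∘ (c ∘ (a ∘ a))), h(h(b, b), c ∘ a ∘ (a ∘ a)))  →  h(a ∘ a ∘ c ∘ d ∘ h(b, b), h(h(b, b), a ∘ a ∘ a ∘ c))
Inside:  h(h(c ∘ (c ∘ a) ∘ b, d ∘ b ∘ (d ∘ a)), h(a ∘ d, h(d, c)))  →  h(h(a ∘ b ∘ c ∘ c, a ∘ b ∘ d ∘ d), h(a ∘ d, h(d, c)))
Inside:  h(h(((b ∘ d) ∘ c) ∘ ((b ∘ (b ∘ a)) ∘ b), h(h(c, b), b ∘ d)), h(b ∘ d ∘ d ∘ c ∘ (c ∘ (c ∘ a)), a))  →  h(h(a ∘ b ∘ b ∘ b ∘ b ∘ c ∘ d, h(h(c, b), b ∘ d)), h(a ∘ b ∘ c ∘ c ∘ c ∘ d ∘ d, a))
Sort arguments:  b ∘ c ∘ h(a ∘ a ∘ b ∘ h(c, c) ∘ h(d, d), a ∘ d ∘ d ∘ h(c, d)) ∘ h(a ∘ a ∘ c ∘ d ∘ h(b, b), h(h(b, b), a ∘ a ∘ a ∘ c)) ∘ h(h(a ∘ b ∘ b ∘ b ∘ b ∘ c ∘ d, h(h(c, b), b ∘ d)), h(a ∘ b ∘ c ∘ c ∘ c ∘ d ∘ d, a)) ∘ h(h(a ∘ b ∘ c ∘ c, a ∘ b ∘ d ∘ d), h(a ∘ d, h(d, c)))

Answer: b ∘ c ∘ h(a ∘ a ∘ b ∘ h(c, c) ∘ h(d, d), a ∘ d ∘ d ∘ h(c, d)) ∘ h(a ∘ a ∘ c ∘ d ∘ h(b, b), h(h(b, b), a ∘ a ∘ a ∘ c)) ∘ h(h(a ∘ b ∘ b ∘ b ∘ b ∘ c ∘ d, h(h(c, b), b ∘ d)), h(a ∘ b ∘ c ∘ c ∘ c ∘ d ∘ d, a)) ∘ h(h(a ∘ b ∘ c ∘ c, a ∘ b ∘ d ∘ d), h(a ∘ d, h(d, c)))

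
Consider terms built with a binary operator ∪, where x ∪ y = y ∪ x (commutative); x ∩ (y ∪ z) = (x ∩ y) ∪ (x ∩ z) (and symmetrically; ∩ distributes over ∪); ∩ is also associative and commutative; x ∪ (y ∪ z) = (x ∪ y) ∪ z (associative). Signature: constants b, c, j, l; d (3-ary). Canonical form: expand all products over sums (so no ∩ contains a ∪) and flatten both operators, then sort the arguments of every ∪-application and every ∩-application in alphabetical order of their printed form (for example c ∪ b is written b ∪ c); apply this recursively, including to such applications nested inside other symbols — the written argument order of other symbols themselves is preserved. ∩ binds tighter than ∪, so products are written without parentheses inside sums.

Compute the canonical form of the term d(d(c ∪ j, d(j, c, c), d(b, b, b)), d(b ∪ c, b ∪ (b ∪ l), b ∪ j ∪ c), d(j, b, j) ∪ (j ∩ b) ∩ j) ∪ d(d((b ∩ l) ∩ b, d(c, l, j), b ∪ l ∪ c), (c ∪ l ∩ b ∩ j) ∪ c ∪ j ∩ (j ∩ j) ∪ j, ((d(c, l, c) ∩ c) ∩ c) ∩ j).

Un-nest:  d(d(c ∪ j, d(j, c, c), d(b, b, b)), d(b ∪ c, b ∪ b ∪ l, b ∪ c ∪ j), b ∩ j ∩ j ∪ d(j, b, j)) ∪ d(d(b ∩ b ∩ l, d(c, l, j), b ∪ c ∪ l), b ∩ j ∩ l ∪ c ∪ c ∪ j ∪ j ∩ j ∩ j, c ∩ c ∩ d(c, l, c) ∩ j)
Order the arguments:  d(d(b ∩ b ∩ l, d(c, l, j), b ∪ c ∪ l), b ∩ j ∩ l ∪ c ∪ c ∪ j ∪ j ∩ j ∩ j, c ∩ c ∩ d(c, l, c) ∩ j) ∪ d(d(c ∪ j, d(j, c, c), d(b, b, b)), d(b ∪ c, b ∪ b ∪ l, b ∪ c ∪ j), b ∩ j ∩ j ∪ d(j, b, j))

Answer: d(d(b ∩ b ∩ l, d(c, l, j), b ∪ c ∪ l), b ∩ j ∩ l ∪ c ∪ c ∪ j ∪ j ∩ j ∩ j, c ∩ c ∩ d(c, l, c) ∩ j) ∪ d(d(c ∪ j, d(j, c, c), d(b, b, b)), d(b ∪ c, b ∪ b ∪ l, b ∪ c ∪ j), b ∩ j ∩ j ∪ d(j, b, j))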